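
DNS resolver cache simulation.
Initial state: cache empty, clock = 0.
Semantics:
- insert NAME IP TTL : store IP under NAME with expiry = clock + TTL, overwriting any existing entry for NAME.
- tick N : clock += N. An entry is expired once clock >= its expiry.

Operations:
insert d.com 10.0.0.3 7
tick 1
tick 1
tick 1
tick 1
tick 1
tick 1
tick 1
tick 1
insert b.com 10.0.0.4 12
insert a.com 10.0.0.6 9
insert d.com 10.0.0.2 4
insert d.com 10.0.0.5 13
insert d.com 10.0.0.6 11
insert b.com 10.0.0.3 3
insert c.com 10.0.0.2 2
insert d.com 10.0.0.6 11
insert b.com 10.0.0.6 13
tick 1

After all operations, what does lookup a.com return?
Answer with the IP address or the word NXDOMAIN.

Op 1: insert d.com -> 10.0.0.3 (expiry=0+7=7). clock=0
Op 2: tick 1 -> clock=1.
Op 3: tick 1 -> clock=2.
Op 4: tick 1 -> clock=3.
Op 5: tick 1 -> clock=4.
Op 6: tick 1 -> clock=5.
Op 7: tick 1 -> clock=6.
Op 8: tick 1 -> clock=7. purged={d.com}
Op 9: tick 1 -> clock=8.
Op 10: insert b.com -> 10.0.0.4 (expiry=8+12=20). clock=8
Op 11: insert a.com -> 10.0.0.6 (expiry=8+9=17). clock=8
Op 12: insert d.com -> 10.0.0.2 (expiry=8+4=12). clock=8
Op 13: insert d.com -> 10.0.0.5 (expiry=8+13=21). clock=8
Op 14: insert d.com -> 10.0.0.6 (expiry=8+11=19). clock=8
Op 15: insert b.com -> 10.0.0.3 (expiry=8+3=11). clock=8
Op 16: insert c.com -> 10.0.0.2 (expiry=8+2=10). clock=8
Op 17: insert d.com -> 10.0.0.6 (expiry=8+11=19). clock=8
Op 18: insert b.com -> 10.0.0.6 (expiry=8+13=21). clock=8
Op 19: tick 1 -> clock=9.
lookup a.com: present, ip=10.0.0.6 expiry=17 > clock=9

Answer: 10.0.0.6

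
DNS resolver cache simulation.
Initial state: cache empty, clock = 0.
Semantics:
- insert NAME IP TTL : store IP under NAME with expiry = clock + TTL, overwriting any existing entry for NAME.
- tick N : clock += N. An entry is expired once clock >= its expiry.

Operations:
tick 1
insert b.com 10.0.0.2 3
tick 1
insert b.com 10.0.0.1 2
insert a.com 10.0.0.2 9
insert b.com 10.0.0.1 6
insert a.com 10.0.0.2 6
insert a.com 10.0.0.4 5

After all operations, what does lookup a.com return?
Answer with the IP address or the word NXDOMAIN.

Op 1: tick 1 -> clock=1.
Op 2: insert b.com -> 10.0.0.2 (expiry=1+3=4). clock=1
Op 3: tick 1 -> clock=2.
Op 4: insert b.com -> 10.0.0.1 (expiry=2+2=4). clock=2
Op 5: insert a.com -> 10.0.0.2 (expiry=2+9=11). clock=2
Op 6: insert b.com -> 10.0.0.1 (expiry=2+6=8). clock=2
Op 7: insert a.com -> 10.0.0.2 (expiry=2+6=8). clock=2
Op 8: insert a.com -> 10.0.0.4 (expiry=2+5=7). clock=2
lookup a.com: present, ip=10.0.0.4 expiry=7 > clock=2

Answer: 10.0.0.4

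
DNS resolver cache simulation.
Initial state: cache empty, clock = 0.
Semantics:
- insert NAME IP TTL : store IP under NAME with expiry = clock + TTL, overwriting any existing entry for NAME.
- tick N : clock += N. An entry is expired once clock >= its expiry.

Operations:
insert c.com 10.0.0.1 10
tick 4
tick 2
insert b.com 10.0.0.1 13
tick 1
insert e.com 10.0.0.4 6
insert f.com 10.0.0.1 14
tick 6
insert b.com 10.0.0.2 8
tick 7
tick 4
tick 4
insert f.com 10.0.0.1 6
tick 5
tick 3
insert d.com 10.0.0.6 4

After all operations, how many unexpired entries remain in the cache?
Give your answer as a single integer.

Op 1: insert c.com -> 10.0.0.1 (expiry=0+10=10). clock=0
Op 2: tick 4 -> clock=4.
Op 3: tick 2 -> clock=6.
Op 4: insert b.com -> 10.0.0.1 (expiry=6+13=19). clock=6
Op 5: tick 1 -> clock=7.
Op 6: insert e.com -> 10.0.0.4 (expiry=7+6=13). clock=7
Op 7: insert f.com -> 10.0.0.1 (expiry=7+14=21). clock=7
Op 8: tick 6 -> clock=13. purged={c.com,e.com}
Op 9: insert b.com -> 10.0.0.2 (expiry=13+8=21). clock=13
Op 10: tick 7 -> clock=20.
Op 11: tick 4 -> clock=24. purged={b.com,f.com}
Op 12: tick 4 -> clock=28.
Op 13: insert f.com -> 10.0.0.1 (expiry=28+6=34). clock=28
Op 14: tick 5 -> clock=33.
Op 15: tick 3 -> clock=36. purged={f.com}
Op 16: insert d.com -> 10.0.0.6 (expiry=36+4=40). clock=36
Final cache (unexpired): {d.com} -> size=1

Answer: 1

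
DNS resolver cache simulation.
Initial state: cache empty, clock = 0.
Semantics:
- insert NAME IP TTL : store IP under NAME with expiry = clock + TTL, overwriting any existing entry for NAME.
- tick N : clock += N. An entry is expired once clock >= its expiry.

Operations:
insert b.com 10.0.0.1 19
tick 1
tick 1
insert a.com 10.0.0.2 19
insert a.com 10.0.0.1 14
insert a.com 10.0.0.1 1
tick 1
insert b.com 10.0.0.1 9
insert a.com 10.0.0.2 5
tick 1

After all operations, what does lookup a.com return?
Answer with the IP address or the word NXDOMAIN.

Answer: 10.0.0.2

Derivation:
Op 1: insert b.com -> 10.0.0.1 (expiry=0+19=19). clock=0
Op 2: tick 1 -> clock=1.
Op 3: tick 1 -> clock=2.
Op 4: insert a.com -> 10.0.0.2 (expiry=2+19=21). clock=2
Op 5: insert a.com -> 10.0.0.1 (expiry=2+14=16). clock=2
Op 6: insert a.com -> 10.0.0.1 (expiry=2+1=3). clock=2
Op 7: tick 1 -> clock=3. purged={a.com}
Op 8: insert b.com -> 10.0.0.1 (expiry=3+9=12). clock=3
Op 9: insert a.com -> 10.0.0.2 (expiry=3+5=8). clock=3
Op 10: tick 1 -> clock=4.
lookup a.com: present, ip=10.0.0.2 expiry=8 > clock=4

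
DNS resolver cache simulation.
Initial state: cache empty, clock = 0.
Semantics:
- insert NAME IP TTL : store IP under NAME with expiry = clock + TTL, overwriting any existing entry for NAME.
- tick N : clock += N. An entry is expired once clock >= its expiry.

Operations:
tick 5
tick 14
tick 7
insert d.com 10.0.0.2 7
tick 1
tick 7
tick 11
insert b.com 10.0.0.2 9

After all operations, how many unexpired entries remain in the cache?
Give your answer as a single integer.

Op 1: tick 5 -> clock=5.
Op 2: tick 14 -> clock=19.
Op 3: tick 7 -> clock=26.
Op 4: insert d.com -> 10.0.0.2 (expiry=26+7=33). clock=26
Op 5: tick 1 -> clock=27.
Op 6: tick 7 -> clock=34. purged={d.com}
Op 7: tick 11 -> clock=45.
Op 8: insert b.com -> 10.0.0.2 (expiry=45+9=54). clock=45
Final cache (unexpired): {b.com} -> size=1

Answer: 1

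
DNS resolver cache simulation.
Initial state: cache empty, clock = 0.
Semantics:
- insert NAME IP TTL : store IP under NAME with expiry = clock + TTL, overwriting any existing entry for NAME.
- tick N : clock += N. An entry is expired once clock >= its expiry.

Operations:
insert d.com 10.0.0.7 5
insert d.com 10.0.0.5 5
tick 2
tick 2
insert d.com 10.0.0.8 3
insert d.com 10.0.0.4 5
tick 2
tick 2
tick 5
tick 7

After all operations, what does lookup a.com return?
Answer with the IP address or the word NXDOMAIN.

Op 1: insert d.com -> 10.0.0.7 (expiry=0+5=5). clock=0
Op 2: insert d.com -> 10.0.0.5 (expiry=0+5=5). clock=0
Op 3: tick 2 -> clock=2.
Op 4: tick 2 -> clock=4.
Op 5: insert d.com -> 10.0.0.8 (expiry=4+3=7). clock=4
Op 6: insert d.com -> 10.0.0.4 (expiry=4+5=9). clock=4
Op 7: tick 2 -> clock=6.
Op 8: tick 2 -> clock=8.
Op 9: tick 5 -> clock=13. purged={d.com}
Op 10: tick 7 -> clock=20.
lookup a.com: not in cache (expired or never inserted)

Answer: NXDOMAIN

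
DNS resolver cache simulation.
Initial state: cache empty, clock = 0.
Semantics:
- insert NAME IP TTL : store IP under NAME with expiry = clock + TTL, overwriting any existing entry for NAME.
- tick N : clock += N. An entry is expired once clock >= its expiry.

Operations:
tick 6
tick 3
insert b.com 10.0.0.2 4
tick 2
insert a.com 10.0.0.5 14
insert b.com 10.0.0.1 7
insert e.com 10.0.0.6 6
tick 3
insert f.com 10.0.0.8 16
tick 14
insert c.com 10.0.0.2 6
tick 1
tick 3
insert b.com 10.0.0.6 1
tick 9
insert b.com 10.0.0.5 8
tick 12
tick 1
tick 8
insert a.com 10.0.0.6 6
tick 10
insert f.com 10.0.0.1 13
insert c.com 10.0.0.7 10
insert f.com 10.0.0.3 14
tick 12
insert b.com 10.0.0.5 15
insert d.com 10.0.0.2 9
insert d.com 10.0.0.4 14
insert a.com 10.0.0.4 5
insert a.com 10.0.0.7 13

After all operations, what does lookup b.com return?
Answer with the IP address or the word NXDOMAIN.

Op 1: tick 6 -> clock=6.
Op 2: tick 3 -> clock=9.
Op 3: insert b.com -> 10.0.0.2 (expiry=9+4=13). clock=9
Op 4: tick 2 -> clock=11.
Op 5: insert a.com -> 10.0.0.5 (expiry=11+14=25). clock=11
Op 6: insert b.com -> 10.0.0.1 (expiry=11+7=18). clock=11
Op 7: insert e.com -> 10.0.0.6 (expiry=11+6=17). clock=11
Op 8: tick 3 -> clock=14.
Op 9: insert f.com -> 10.0.0.8 (expiry=14+16=30). clock=14
Op 10: tick 14 -> clock=28. purged={a.com,b.com,e.com}
Op 11: insert c.com -> 10.0.0.2 (expiry=28+6=34). clock=28
Op 12: tick 1 -> clock=29.
Op 13: tick 3 -> clock=32. purged={f.com}
Op 14: insert b.com -> 10.0.0.6 (expiry=32+1=33). clock=32
Op 15: tick 9 -> clock=41. purged={b.com,c.com}
Op 16: insert b.com -> 10.0.0.5 (expiry=41+8=49). clock=41
Op 17: tick 12 -> clock=53. purged={b.com}
Op 18: tick 1 -> clock=54.
Op 19: tick 8 -> clock=62.
Op 20: insert a.com -> 10.0.0.6 (expiry=62+6=68). clock=62
Op 21: tick 10 -> clock=72. purged={a.com}
Op 22: insert f.com -> 10.0.0.1 (expiry=72+13=85). clock=72
Op 23: insert c.com -> 10.0.0.7 (expiry=72+10=82). clock=72
Op 24: insert f.com -> 10.0.0.3 (expiry=72+14=86). clock=72
Op 25: tick 12 -> clock=84. purged={c.com}
Op 26: insert b.com -> 10.0.0.5 (expiry=84+15=99). clock=84
Op 27: insert d.com -> 10.0.0.2 (expiry=84+9=93). clock=84
Op 28: insert d.com -> 10.0.0.4 (expiry=84+14=98). clock=84
Op 29: insert a.com -> 10.0.0.4 (expiry=84+5=89). clock=84
Op 30: insert a.com -> 10.0.0.7 (expiry=84+13=97). clock=84
lookup b.com: present, ip=10.0.0.5 expiry=99 > clock=84

Answer: 10.0.0.5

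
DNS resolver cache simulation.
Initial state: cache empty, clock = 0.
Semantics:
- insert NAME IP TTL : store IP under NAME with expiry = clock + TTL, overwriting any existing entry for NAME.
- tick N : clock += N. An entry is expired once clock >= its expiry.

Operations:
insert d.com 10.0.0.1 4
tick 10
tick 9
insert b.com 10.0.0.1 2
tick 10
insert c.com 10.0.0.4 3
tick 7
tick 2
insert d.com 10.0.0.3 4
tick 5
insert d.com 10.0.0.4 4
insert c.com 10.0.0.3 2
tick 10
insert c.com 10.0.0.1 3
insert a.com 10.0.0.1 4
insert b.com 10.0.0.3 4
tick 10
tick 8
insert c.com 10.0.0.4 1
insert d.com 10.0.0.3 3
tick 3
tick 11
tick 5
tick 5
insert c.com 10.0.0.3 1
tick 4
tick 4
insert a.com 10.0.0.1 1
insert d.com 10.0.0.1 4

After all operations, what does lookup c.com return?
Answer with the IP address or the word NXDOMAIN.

Answer: NXDOMAIN

Derivation:
Op 1: insert d.com -> 10.0.0.1 (expiry=0+4=4). clock=0
Op 2: tick 10 -> clock=10. purged={d.com}
Op 3: tick 9 -> clock=19.
Op 4: insert b.com -> 10.0.0.1 (expiry=19+2=21). clock=19
Op 5: tick 10 -> clock=29. purged={b.com}
Op 6: insert c.com -> 10.0.0.4 (expiry=29+3=32). clock=29
Op 7: tick 7 -> clock=36. purged={c.com}
Op 8: tick 2 -> clock=38.
Op 9: insert d.com -> 10.0.0.3 (expiry=38+4=42). clock=38
Op 10: tick 5 -> clock=43. purged={d.com}
Op 11: insert d.com -> 10.0.0.4 (expiry=43+4=47). clock=43
Op 12: insert c.com -> 10.0.0.3 (expiry=43+2=45). clock=43
Op 13: tick 10 -> clock=53. purged={c.com,d.com}
Op 14: insert c.com -> 10.0.0.1 (expiry=53+3=56). clock=53
Op 15: insert a.com -> 10.0.0.1 (expiry=53+4=57). clock=53
Op 16: insert b.com -> 10.0.0.3 (expiry=53+4=57). clock=53
Op 17: tick 10 -> clock=63. purged={a.com,b.com,c.com}
Op 18: tick 8 -> clock=71.
Op 19: insert c.com -> 10.0.0.4 (expiry=71+1=72). clock=71
Op 20: insert d.com -> 10.0.0.3 (expiry=71+3=74). clock=71
Op 21: tick 3 -> clock=74. purged={c.com,d.com}
Op 22: tick 11 -> clock=85.
Op 23: tick 5 -> clock=90.
Op 24: tick 5 -> clock=95.
Op 25: insert c.com -> 10.0.0.3 (expiry=95+1=96). clock=95
Op 26: tick 4 -> clock=99. purged={c.com}
Op 27: tick 4 -> clock=103.
Op 28: insert a.com -> 10.0.0.1 (expiry=103+1=104). clock=103
Op 29: insert d.com -> 10.0.0.1 (expiry=103+4=107). clock=103
lookup c.com: not in cache (expired or never inserted)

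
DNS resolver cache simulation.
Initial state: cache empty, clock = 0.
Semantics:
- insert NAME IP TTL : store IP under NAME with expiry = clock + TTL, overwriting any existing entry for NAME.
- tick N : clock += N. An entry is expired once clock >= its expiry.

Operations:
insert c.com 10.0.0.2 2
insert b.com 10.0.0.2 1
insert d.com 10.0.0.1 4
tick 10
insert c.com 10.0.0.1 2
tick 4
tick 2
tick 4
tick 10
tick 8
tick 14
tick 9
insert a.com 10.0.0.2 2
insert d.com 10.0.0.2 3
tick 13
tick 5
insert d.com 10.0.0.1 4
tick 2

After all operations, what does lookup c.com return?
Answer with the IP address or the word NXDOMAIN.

Answer: NXDOMAIN

Derivation:
Op 1: insert c.com -> 10.0.0.2 (expiry=0+2=2). clock=0
Op 2: insert b.com -> 10.0.0.2 (expiry=0+1=1). clock=0
Op 3: insert d.com -> 10.0.0.1 (expiry=0+4=4). clock=0
Op 4: tick 10 -> clock=10. purged={b.com,c.com,d.com}
Op 5: insert c.com -> 10.0.0.1 (expiry=10+2=12). clock=10
Op 6: tick 4 -> clock=14. purged={c.com}
Op 7: tick 2 -> clock=16.
Op 8: tick 4 -> clock=20.
Op 9: tick 10 -> clock=30.
Op 10: tick 8 -> clock=38.
Op 11: tick 14 -> clock=52.
Op 12: tick 9 -> clock=61.
Op 13: insert a.com -> 10.0.0.2 (expiry=61+2=63). clock=61
Op 14: insert d.com -> 10.0.0.2 (expiry=61+3=64). clock=61
Op 15: tick 13 -> clock=74. purged={a.com,d.com}
Op 16: tick 5 -> clock=79.
Op 17: insert d.com -> 10.0.0.1 (expiry=79+4=83). clock=79
Op 18: tick 2 -> clock=81.
lookup c.com: not in cache (expired or never inserted)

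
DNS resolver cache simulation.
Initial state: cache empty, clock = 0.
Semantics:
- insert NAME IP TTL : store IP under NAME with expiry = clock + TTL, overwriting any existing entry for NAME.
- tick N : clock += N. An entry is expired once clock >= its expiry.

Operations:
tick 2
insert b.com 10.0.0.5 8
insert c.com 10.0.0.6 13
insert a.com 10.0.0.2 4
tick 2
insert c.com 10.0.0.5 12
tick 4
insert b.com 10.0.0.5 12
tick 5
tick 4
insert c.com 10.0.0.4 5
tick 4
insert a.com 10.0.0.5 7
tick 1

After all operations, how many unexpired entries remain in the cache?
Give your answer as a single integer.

Op 1: tick 2 -> clock=2.
Op 2: insert b.com -> 10.0.0.5 (expiry=2+8=10). clock=2
Op 3: insert c.com -> 10.0.0.6 (expiry=2+13=15). clock=2
Op 4: insert a.com -> 10.0.0.2 (expiry=2+4=6). clock=2
Op 5: tick 2 -> clock=4.
Op 6: insert c.com -> 10.0.0.5 (expiry=4+12=16). clock=4
Op 7: tick 4 -> clock=8. purged={a.com}
Op 8: insert b.com -> 10.0.0.5 (expiry=8+12=20). clock=8
Op 9: tick 5 -> clock=13.
Op 10: tick 4 -> clock=17. purged={c.com}
Op 11: insert c.com -> 10.0.0.4 (expiry=17+5=22). clock=17
Op 12: tick 4 -> clock=21. purged={b.com}
Op 13: insert a.com -> 10.0.0.5 (expiry=21+7=28). clock=21
Op 14: tick 1 -> clock=22. purged={c.com}
Final cache (unexpired): {a.com} -> size=1

Answer: 1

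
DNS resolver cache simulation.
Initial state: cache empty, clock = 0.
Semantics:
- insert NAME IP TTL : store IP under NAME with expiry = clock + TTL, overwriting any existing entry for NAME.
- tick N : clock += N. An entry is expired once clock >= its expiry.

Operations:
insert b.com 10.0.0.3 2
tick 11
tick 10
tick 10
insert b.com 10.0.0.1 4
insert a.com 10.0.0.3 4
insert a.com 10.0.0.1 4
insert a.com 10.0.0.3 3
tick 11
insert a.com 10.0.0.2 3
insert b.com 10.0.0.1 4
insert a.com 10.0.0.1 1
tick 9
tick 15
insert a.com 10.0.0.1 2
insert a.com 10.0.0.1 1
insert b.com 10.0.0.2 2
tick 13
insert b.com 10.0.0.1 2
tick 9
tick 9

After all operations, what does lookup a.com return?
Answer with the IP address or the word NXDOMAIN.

Op 1: insert b.com -> 10.0.0.3 (expiry=0+2=2). clock=0
Op 2: tick 11 -> clock=11. purged={b.com}
Op 3: tick 10 -> clock=21.
Op 4: tick 10 -> clock=31.
Op 5: insert b.com -> 10.0.0.1 (expiry=31+4=35). clock=31
Op 6: insert a.com -> 10.0.0.3 (expiry=31+4=35). clock=31
Op 7: insert a.com -> 10.0.0.1 (expiry=31+4=35). clock=31
Op 8: insert a.com -> 10.0.0.3 (expiry=31+3=34). clock=31
Op 9: tick 11 -> clock=42. purged={a.com,b.com}
Op 10: insert a.com -> 10.0.0.2 (expiry=42+3=45). clock=42
Op 11: insert b.com -> 10.0.0.1 (expiry=42+4=46). clock=42
Op 12: insert a.com -> 10.0.0.1 (expiry=42+1=43). clock=42
Op 13: tick 9 -> clock=51. purged={a.com,b.com}
Op 14: tick 15 -> clock=66.
Op 15: insert a.com -> 10.0.0.1 (expiry=66+2=68). clock=66
Op 16: insert a.com -> 10.0.0.1 (expiry=66+1=67). clock=66
Op 17: insert b.com -> 10.0.0.2 (expiry=66+2=68). clock=66
Op 18: tick 13 -> clock=79. purged={a.com,b.com}
Op 19: insert b.com -> 10.0.0.1 (expiry=79+2=81). clock=79
Op 20: tick 9 -> clock=88. purged={b.com}
Op 21: tick 9 -> clock=97.
lookup a.com: not in cache (expired or never inserted)

Answer: NXDOMAIN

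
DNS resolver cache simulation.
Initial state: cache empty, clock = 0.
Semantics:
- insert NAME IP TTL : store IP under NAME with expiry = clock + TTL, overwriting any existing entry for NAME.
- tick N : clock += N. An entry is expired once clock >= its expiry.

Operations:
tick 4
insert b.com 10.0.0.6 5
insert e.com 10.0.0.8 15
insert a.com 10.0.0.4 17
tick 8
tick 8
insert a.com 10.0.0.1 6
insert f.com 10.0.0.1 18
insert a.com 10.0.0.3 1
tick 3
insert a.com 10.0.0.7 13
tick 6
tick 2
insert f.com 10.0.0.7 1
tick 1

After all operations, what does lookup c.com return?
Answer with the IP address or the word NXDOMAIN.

Op 1: tick 4 -> clock=4.
Op 2: insert b.com -> 10.0.0.6 (expiry=4+5=9). clock=4
Op 3: insert e.com -> 10.0.0.8 (expiry=4+15=19). clock=4
Op 4: insert a.com -> 10.0.0.4 (expiry=4+17=21). clock=4
Op 5: tick 8 -> clock=12. purged={b.com}
Op 6: tick 8 -> clock=20. purged={e.com}
Op 7: insert a.com -> 10.0.0.1 (expiry=20+6=26). clock=20
Op 8: insert f.com -> 10.0.0.1 (expiry=20+18=38). clock=20
Op 9: insert a.com -> 10.0.0.3 (expiry=20+1=21). clock=20
Op 10: tick 3 -> clock=23. purged={a.com}
Op 11: insert a.com -> 10.0.0.7 (expiry=23+13=36). clock=23
Op 12: tick 6 -> clock=29.
Op 13: tick 2 -> clock=31.
Op 14: insert f.com -> 10.0.0.7 (expiry=31+1=32). clock=31
Op 15: tick 1 -> clock=32. purged={f.com}
lookup c.com: not in cache (expired or never inserted)

Answer: NXDOMAIN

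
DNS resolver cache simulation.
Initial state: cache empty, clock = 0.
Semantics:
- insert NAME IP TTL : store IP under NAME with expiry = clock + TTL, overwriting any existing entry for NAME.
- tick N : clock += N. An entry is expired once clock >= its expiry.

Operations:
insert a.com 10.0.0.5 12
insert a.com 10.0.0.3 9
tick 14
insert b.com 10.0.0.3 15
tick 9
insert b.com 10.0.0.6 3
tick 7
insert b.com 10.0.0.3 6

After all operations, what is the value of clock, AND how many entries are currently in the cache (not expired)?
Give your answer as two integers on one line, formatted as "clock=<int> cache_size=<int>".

Answer: clock=30 cache_size=1

Derivation:
Op 1: insert a.com -> 10.0.0.5 (expiry=0+12=12). clock=0
Op 2: insert a.com -> 10.0.0.3 (expiry=0+9=9). clock=0
Op 3: tick 14 -> clock=14. purged={a.com}
Op 4: insert b.com -> 10.0.0.3 (expiry=14+15=29). clock=14
Op 5: tick 9 -> clock=23.
Op 6: insert b.com -> 10.0.0.6 (expiry=23+3=26). clock=23
Op 7: tick 7 -> clock=30. purged={b.com}
Op 8: insert b.com -> 10.0.0.3 (expiry=30+6=36). clock=30
Final clock = 30
Final cache (unexpired): {b.com} -> size=1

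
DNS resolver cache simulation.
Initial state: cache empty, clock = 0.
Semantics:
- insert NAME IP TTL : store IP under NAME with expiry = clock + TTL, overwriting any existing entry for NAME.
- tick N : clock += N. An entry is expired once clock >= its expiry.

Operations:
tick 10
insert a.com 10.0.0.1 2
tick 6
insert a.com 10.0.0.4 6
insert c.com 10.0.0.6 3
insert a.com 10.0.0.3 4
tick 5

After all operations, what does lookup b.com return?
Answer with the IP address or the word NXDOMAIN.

Answer: NXDOMAIN

Derivation:
Op 1: tick 10 -> clock=10.
Op 2: insert a.com -> 10.0.0.1 (expiry=10+2=12). clock=10
Op 3: tick 6 -> clock=16. purged={a.com}
Op 4: insert a.com -> 10.0.0.4 (expiry=16+6=22). clock=16
Op 5: insert c.com -> 10.0.0.6 (expiry=16+3=19). clock=16
Op 6: insert a.com -> 10.0.0.3 (expiry=16+4=20). clock=16
Op 7: tick 5 -> clock=21. purged={a.com,c.com}
lookup b.com: not in cache (expired or never inserted)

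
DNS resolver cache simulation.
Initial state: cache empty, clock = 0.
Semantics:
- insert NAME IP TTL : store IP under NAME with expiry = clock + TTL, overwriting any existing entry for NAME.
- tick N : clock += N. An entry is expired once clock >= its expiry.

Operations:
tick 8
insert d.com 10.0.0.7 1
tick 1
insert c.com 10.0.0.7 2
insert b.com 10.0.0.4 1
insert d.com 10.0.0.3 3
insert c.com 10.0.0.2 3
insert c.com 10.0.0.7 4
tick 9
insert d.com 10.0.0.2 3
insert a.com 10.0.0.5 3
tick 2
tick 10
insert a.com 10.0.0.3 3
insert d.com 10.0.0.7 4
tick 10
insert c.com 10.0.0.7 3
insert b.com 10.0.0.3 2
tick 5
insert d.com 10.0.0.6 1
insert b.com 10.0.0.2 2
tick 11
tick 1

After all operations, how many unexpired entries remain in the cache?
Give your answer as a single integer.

Answer: 0

Derivation:
Op 1: tick 8 -> clock=8.
Op 2: insert d.com -> 10.0.0.7 (expiry=8+1=9). clock=8
Op 3: tick 1 -> clock=9. purged={d.com}
Op 4: insert c.com -> 10.0.0.7 (expiry=9+2=11). clock=9
Op 5: insert b.com -> 10.0.0.4 (expiry=9+1=10). clock=9
Op 6: insert d.com -> 10.0.0.3 (expiry=9+3=12). clock=9
Op 7: insert c.com -> 10.0.0.2 (expiry=9+3=12). clock=9
Op 8: insert c.com -> 10.0.0.7 (expiry=9+4=13). clock=9
Op 9: tick 9 -> clock=18. purged={b.com,c.com,d.com}
Op 10: insert d.com -> 10.0.0.2 (expiry=18+3=21). clock=18
Op 11: insert a.com -> 10.0.0.5 (expiry=18+3=21). clock=18
Op 12: tick 2 -> clock=20.
Op 13: tick 10 -> clock=30. purged={a.com,d.com}
Op 14: insert a.com -> 10.0.0.3 (expiry=30+3=33). clock=30
Op 15: insert d.com -> 10.0.0.7 (expiry=30+4=34). clock=30
Op 16: tick 10 -> clock=40. purged={a.com,d.com}
Op 17: insert c.com -> 10.0.0.7 (expiry=40+3=43). clock=40
Op 18: insert b.com -> 10.0.0.3 (expiry=40+2=42). clock=40
Op 19: tick 5 -> clock=45. purged={b.com,c.com}
Op 20: insert d.com -> 10.0.0.6 (expiry=45+1=46). clock=45
Op 21: insert b.com -> 10.0.0.2 (expiry=45+2=47). clock=45
Op 22: tick 11 -> clock=56. purged={b.com,d.com}
Op 23: tick 1 -> clock=57.
Final cache (unexpired): {} -> size=0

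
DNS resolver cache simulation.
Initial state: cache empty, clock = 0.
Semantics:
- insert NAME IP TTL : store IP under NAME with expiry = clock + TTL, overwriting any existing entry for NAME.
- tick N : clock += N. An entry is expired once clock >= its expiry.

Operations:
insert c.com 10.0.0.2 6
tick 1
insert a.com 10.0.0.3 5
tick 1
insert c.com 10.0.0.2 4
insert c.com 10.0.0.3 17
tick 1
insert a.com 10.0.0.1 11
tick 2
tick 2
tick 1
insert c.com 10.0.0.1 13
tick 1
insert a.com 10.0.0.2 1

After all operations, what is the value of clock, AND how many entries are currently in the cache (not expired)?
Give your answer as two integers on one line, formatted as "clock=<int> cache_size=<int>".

Op 1: insert c.com -> 10.0.0.2 (expiry=0+6=6). clock=0
Op 2: tick 1 -> clock=1.
Op 3: insert a.com -> 10.0.0.3 (expiry=1+5=6). clock=1
Op 4: tick 1 -> clock=2.
Op 5: insert c.com -> 10.0.0.2 (expiry=2+4=6). clock=2
Op 6: insert c.com -> 10.0.0.3 (expiry=2+17=19). clock=2
Op 7: tick 1 -> clock=3.
Op 8: insert a.com -> 10.0.0.1 (expiry=3+11=14). clock=3
Op 9: tick 2 -> clock=5.
Op 10: tick 2 -> clock=7.
Op 11: tick 1 -> clock=8.
Op 12: insert c.com -> 10.0.0.1 (expiry=8+13=21). clock=8
Op 13: tick 1 -> clock=9.
Op 14: insert a.com -> 10.0.0.2 (expiry=9+1=10). clock=9
Final clock = 9
Final cache (unexpired): {a.com,c.com} -> size=2

Answer: clock=9 cache_size=2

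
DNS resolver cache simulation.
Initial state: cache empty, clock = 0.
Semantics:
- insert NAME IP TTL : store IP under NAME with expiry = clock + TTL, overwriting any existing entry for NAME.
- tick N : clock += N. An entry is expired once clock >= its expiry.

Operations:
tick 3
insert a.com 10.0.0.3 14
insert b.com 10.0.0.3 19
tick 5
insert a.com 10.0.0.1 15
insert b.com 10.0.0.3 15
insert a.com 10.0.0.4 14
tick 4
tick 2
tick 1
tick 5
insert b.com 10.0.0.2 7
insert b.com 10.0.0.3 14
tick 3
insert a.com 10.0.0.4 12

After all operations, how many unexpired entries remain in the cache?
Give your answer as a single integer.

Op 1: tick 3 -> clock=3.
Op 2: insert a.com -> 10.0.0.3 (expiry=3+14=17). clock=3
Op 3: insert b.com -> 10.0.0.3 (expiry=3+19=22). clock=3
Op 4: tick 5 -> clock=8.
Op 5: insert a.com -> 10.0.0.1 (expiry=8+15=23). clock=8
Op 6: insert b.com -> 10.0.0.3 (expiry=8+15=23). clock=8
Op 7: insert a.com -> 10.0.0.4 (expiry=8+14=22). clock=8
Op 8: tick 4 -> clock=12.
Op 9: tick 2 -> clock=14.
Op 10: tick 1 -> clock=15.
Op 11: tick 5 -> clock=20.
Op 12: insert b.com -> 10.0.0.2 (expiry=20+7=27). clock=20
Op 13: insert b.com -> 10.0.0.3 (expiry=20+14=34). clock=20
Op 14: tick 3 -> clock=23. purged={a.com}
Op 15: insert a.com -> 10.0.0.4 (expiry=23+12=35). clock=23
Final cache (unexpired): {a.com,b.com} -> size=2

Answer: 2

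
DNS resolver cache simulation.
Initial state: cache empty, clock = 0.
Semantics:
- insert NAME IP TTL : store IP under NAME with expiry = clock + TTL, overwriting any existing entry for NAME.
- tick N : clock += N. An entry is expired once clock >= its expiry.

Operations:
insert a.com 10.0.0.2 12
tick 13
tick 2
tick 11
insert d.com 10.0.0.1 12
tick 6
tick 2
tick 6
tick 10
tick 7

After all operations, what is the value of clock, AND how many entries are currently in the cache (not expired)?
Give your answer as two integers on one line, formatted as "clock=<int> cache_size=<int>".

Op 1: insert a.com -> 10.0.0.2 (expiry=0+12=12). clock=0
Op 2: tick 13 -> clock=13. purged={a.com}
Op 3: tick 2 -> clock=15.
Op 4: tick 11 -> clock=26.
Op 5: insert d.com -> 10.0.0.1 (expiry=26+12=38). clock=26
Op 6: tick 6 -> clock=32.
Op 7: tick 2 -> clock=34.
Op 8: tick 6 -> clock=40. purged={d.com}
Op 9: tick 10 -> clock=50.
Op 10: tick 7 -> clock=57.
Final clock = 57
Final cache (unexpired): {} -> size=0

Answer: clock=57 cache_size=0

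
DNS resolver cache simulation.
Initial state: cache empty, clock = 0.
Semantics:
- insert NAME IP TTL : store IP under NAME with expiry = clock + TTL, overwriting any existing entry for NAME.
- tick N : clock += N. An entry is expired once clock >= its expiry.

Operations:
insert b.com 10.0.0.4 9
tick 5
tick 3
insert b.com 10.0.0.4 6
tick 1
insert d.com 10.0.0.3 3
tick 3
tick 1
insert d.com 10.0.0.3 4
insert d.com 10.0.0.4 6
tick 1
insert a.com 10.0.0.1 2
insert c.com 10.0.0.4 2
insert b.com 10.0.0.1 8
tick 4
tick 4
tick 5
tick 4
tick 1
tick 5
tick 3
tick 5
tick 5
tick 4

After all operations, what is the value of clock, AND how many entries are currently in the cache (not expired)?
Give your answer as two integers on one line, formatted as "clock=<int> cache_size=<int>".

Answer: clock=54 cache_size=0

Derivation:
Op 1: insert b.com -> 10.0.0.4 (expiry=0+9=9). clock=0
Op 2: tick 5 -> clock=5.
Op 3: tick 3 -> clock=8.
Op 4: insert b.com -> 10.0.0.4 (expiry=8+6=14). clock=8
Op 5: tick 1 -> clock=9.
Op 6: insert d.com -> 10.0.0.3 (expiry=9+3=12). clock=9
Op 7: tick 3 -> clock=12. purged={d.com}
Op 8: tick 1 -> clock=13.
Op 9: insert d.com -> 10.0.0.3 (expiry=13+4=17). clock=13
Op 10: insert d.com -> 10.0.0.4 (expiry=13+6=19). clock=13
Op 11: tick 1 -> clock=14. purged={b.com}
Op 12: insert a.com -> 10.0.0.1 (expiry=14+2=16). clock=14
Op 13: insert c.com -> 10.0.0.4 (expiry=14+2=16). clock=14
Op 14: insert b.com -> 10.0.0.1 (expiry=14+8=22). clock=14
Op 15: tick 4 -> clock=18. purged={a.com,c.com}
Op 16: tick 4 -> clock=22. purged={b.com,d.com}
Op 17: tick 5 -> clock=27.
Op 18: tick 4 -> clock=31.
Op 19: tick 1 -> clock=32.
Op 20: tick 5 -> clock=37.
Op 21: tick 3 -> clock=40.
Op 22: tick 5 -> clock=45.
Op 23: tick 5 -> clock=50.
Op 24: tick 4 -> clock=54.
Final clock = 54
Final cache (unexpired): {} -> size=0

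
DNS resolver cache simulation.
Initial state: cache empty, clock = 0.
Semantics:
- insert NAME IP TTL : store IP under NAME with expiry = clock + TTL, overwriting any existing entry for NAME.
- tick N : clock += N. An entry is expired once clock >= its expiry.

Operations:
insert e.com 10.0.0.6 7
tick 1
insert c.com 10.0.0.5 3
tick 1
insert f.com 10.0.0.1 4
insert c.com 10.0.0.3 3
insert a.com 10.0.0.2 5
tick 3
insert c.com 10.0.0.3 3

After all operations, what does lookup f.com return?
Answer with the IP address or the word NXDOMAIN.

Answer: 10.0.0.1

Derivation:
Op 1: insert e.com -> 10.0.0.6 (expiry=0+7=7). clock=0
Op 2: tick 1 -> clock=1.
Op 3: insert c.com -> 10.0.0.5 (expiry=1+3=4). clock=1
Op 4: tick 1 -> clock=2.
Op 5: insert f.com -> 10.0.0.1 (expiry=2+4=6). clock=2
Op 6: insert c.com -> 10.0.0.3 (expiry=2+3=5). clock=2
Op 7: insert a.com -> 10.0.0.2 (expiry=2+5=7). clock=2
Op 8: tick 3 -> clock=5. purged={c.com}
Op 9: insert c.com -> 10.0.0.3 (expiry=5+3=8). clock=5
lookup f.com: present, ip=10.0.0.1 expiry=6 > clock=5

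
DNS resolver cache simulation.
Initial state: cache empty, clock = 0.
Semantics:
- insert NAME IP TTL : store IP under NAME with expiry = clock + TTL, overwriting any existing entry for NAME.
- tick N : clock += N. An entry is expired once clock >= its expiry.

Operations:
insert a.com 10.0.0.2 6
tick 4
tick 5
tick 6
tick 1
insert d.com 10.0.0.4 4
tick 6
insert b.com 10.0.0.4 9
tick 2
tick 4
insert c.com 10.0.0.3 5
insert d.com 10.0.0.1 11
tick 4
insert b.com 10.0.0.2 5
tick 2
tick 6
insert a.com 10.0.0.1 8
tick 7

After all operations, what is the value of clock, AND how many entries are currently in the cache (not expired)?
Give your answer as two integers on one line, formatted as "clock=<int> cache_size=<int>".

Answer: clock=47 cache_size=1

Derivation:
Op 1: insert a.com -> 10.0.0.2 (expiry=0+6=6). clock=0
Op 2: tick 4 -> clock=4.
Op 3: tick 5 -> clock=9. purged={a.com}
Op 4: tick 6 -> clock=15.
Op 5: tick 1 -> clock=16.
Op 6: insert d.com -> 10.0.0.4 (expiry=16+4=20). clock=16
Op 7: tick 6 -> clock=22. purged={d.com}
Op 8: insert b.com -> 10.0.0.4 (expiry=22+9=31). clock=22
Op 9: tick 2 -> clock=24.
Op 10: tick 4 -> clock=28.
Op 11: insert c.com -> 10.0.0.3 (expiry=28+5=33). clock=28
Op 12: insert d.com -> 10.0.0.1 (expiry=28+11=39). clock=28
Op 13: tick 4 -> clock=32. purged={b.com}
Op 14: insert b.com -> 10.0.0.2 (expiry=32+5=37). clock=32
Op 15: tick 2 -> clock=34. purged={c.com}
Op 16: tick 6 -> clock=40. purged={b.com,d.com}
Op 17: insert a.com -> 10.0.0.1 (expiry=40+8=48). clock=40
Op 18: tick 7 -> clock=47.
Final clock = 47
Final cache (unexpired): {a.com} -> size=1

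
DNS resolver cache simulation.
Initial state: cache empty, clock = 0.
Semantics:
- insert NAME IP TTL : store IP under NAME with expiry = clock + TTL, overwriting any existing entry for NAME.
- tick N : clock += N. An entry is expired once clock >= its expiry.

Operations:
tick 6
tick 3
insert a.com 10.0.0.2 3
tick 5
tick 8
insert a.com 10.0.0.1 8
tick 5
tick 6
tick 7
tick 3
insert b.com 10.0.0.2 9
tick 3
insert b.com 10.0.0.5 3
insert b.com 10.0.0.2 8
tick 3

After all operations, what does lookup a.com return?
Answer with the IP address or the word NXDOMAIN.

Op 1: tick 6 -> clock=6.
Op 2: tick 3 -> clock=9.
Op 3: insert a.com -> 10.0.0.2 (expiry=9+3=12). clock=9
Op 4: tick 5 -> clock=14. purged={a.com}
Op 5: tick 8 -> clock=22.
Op 6: insert a.com -> 10.0.0.1 (expiry=22+8=30). clock=22
Op 7: tick 5 -> clock=27.
Op 8: tick 6 -> clock=33. purged={a.com}
Op 9: tick 7 -> clock=40.
Op 10: tick 3 -> clock=43.
Op 11: insert b.com -> 10.0.0.2 (expiry=43+9=52). clock=43
Op 12: tick 3 -> clock=46.
Op 13: insert b.com -> 10.0.0.5 (expiry=46+3=49). clock=46
Op 14: insert b.com -> 10.0.0.2 (expiry=46+8=54). clock=46
Op 15: tick 3 -> clock=49.
lookup a.com: not in cache (expired or never inserted)

Answer: NXDOMAIN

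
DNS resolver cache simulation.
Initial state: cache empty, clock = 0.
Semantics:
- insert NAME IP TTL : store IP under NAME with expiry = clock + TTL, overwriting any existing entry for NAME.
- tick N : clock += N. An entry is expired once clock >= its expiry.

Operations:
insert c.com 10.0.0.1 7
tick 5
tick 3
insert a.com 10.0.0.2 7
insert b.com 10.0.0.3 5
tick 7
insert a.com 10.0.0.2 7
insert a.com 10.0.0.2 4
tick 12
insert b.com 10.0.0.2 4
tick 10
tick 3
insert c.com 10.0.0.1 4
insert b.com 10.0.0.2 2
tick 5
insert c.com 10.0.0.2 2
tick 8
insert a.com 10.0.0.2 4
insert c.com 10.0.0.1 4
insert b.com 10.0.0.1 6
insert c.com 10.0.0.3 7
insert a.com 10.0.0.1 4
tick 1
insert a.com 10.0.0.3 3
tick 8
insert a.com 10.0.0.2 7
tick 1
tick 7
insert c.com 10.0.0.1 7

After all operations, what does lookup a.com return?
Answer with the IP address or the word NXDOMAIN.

Answer: NXDOMAIN

Derivation:
Op 1: insert c.com -> 10.0.0.1 (expiry=0+7=7). clock=0
Op 2: tick 5 -> clock=5.
Op 3: tick 3 -> clock=8. purged={c.com}
Op 4: insert a.com -> 10.0.0.2 (expiry=8+7=15). clock=8
Op 5: insert b.com -> 10.0.0.3 (expiry=8+5=13). clock=8
Op 6: tick 7 -> clock=15. purged={a.com,b.com}
Op 7: insert a.com -> 10.0.0.2 (expiry=15+7=22). clock=15
Op 8: insert a.com -> 10.0.0.2 (expiry=15+4=19). clock=15
Op 9: tick 12 -> clock=27. purged={a.com}
Op 10: insert b.com -> 10.0.0.2 (expiry=27+4=31). clock=27
Op 11: tick 10 -> clock=37. purged={b.com}
Op 12: tick 3 -> clock=40.
Op 13: insert c.com -> 10.0.0.1 (expiry=40+4=44). clock=40
Op 14: insert b.com -> 10.0.0.2 (expiry=40+2=42). clock=40
Op 15: tick 5 -> clock=45. purged={b.com,c.com}
Op 16: insert c.com -> 10.0.0.2 (expiry=45+2=47). clock=45
Op 17: tick 8 -> clock=53. purged={c.com}
Op 18: insert a.com -> 10.0.0.2 (expiry=53+4=57). clock=53
Op 19: insert c.com -> 10.0.0.1 (expiry=53+4=57). clock=53
Op 20: insert b.com -> 10.0.0.1 (expiry=53+6=59). clock=53
Op 21: insert c.com -> 10.0.0.3 (expiry=53+7=60). clock=53
Op 22: insert a.com -> 10.0.0.1 (expiry=53+4=57). clock=53
Op 23: tick 1 -> clock=54.
Op 24: insert a.com -> 10.0.0.3 (expiry=54+3=57). clock=54
Op 25: tick 8 -> clock=62. purged={a.com,b.com,c.com}
Op 26: insert a.com -> 10.0.0.2 (expiry=62+7=69). clock=62
Op 27: tick 1 -> clock=63.
Op 28: tick 7 -> clock=70. purged={a.com}
Op 29: insert c.com -> 10.0.0.1 (expiry=70+7=77). clock=70
lookup a.com: not in cache (expired or never inserted)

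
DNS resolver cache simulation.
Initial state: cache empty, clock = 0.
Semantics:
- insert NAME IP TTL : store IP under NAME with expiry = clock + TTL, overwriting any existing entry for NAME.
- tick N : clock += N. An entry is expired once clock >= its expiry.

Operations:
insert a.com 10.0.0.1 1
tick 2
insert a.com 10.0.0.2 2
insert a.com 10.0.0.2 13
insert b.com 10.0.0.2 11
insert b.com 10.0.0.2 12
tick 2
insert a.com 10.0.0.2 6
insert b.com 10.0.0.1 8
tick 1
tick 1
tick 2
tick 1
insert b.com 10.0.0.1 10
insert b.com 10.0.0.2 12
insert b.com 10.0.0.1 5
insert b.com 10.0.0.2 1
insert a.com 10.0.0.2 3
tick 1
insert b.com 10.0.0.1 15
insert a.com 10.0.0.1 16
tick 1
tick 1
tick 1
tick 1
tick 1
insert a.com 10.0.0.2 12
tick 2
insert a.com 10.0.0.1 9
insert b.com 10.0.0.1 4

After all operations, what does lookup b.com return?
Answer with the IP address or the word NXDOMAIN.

Answer: 10.0.0.1

Derivation:
Op 1: insert a.com -> 10.0.0.1 (expiry=0+1=1). clock=0
Op 2: tick 2 -> clock=2. purged={a.com}
Op 3: insert a.com -> 10.0.0.2 (expiry=2+2=4). clock=2
Op 4: insert a.com -> 10.0.0.2 (expiry=2+13=15). clock=2
Op 5: insert b.com -> 10.0.0.2 (expiry=2+11=13). clock=2
Op 6: insert b.com -> 10.0.0.2 (expiry=2+12=14). clock=2
Op 7: tick 2 -> clock=4.
Op 8: insert a.com -> 10.0.0.2 (expiry=4+6=10). clock=4
Op 9: insert b.com -> 10.0.0.1 (expiry=4+8=12). clock=4
Op 10: tick 1 -> clock=5.
Op 11: tick 1 -> clock=6.
Op 12: tick 2 -> clock=8.
Op 13: tick 1 -> clock=9.
Op 14: insert b.com -> 10.0.0.1 (expiry=9+10=19). clock=9
Op 15: insert b.com -> 10.0.0.2 (expiry=9+12=21). clock=9
Op 16: insert b.com -> 10.0.0.1 (expiry=9+5=14). clock=9
Op 17: insert b.com -> 10.0.0.2 (expiry=9+1=10). clock=9
Op 18: insert a.com -> 10.0.0.2 (expiry=9+3=12). clock=9
Op 19: tick 1 -> clock=10. purged={b.com}
Op 20: insert b.com -> 10.0.0.1 (expiry=10+15=25). clock=10
Op 21: insert a.com -> 10.0.0.1 (expiry=10+16=26). clock=10
Op 22: tick 1 -> clock=11.
Op 23: tick 1 -> clock=12.
Op 24: tick 1 -> clock=13.
Op 25: tick 1 -> clock=14.
Op 26: tick 1 -> clock=15.
Op 27: insert a.com -> 10.0.0.2 (expiry=15+12=27). clock=15
Op 28: tick 2 -> clock=17.
Op 29: insert a.com -> 10.0.0.1 (expiry=17+9=26). clock=17
Op 30: insert b.com -> 10.0.0.1 (expiry=17+4=21). clock=17
lookup b.com: present, ip=10.0.0.1 expiry=21 > clock=17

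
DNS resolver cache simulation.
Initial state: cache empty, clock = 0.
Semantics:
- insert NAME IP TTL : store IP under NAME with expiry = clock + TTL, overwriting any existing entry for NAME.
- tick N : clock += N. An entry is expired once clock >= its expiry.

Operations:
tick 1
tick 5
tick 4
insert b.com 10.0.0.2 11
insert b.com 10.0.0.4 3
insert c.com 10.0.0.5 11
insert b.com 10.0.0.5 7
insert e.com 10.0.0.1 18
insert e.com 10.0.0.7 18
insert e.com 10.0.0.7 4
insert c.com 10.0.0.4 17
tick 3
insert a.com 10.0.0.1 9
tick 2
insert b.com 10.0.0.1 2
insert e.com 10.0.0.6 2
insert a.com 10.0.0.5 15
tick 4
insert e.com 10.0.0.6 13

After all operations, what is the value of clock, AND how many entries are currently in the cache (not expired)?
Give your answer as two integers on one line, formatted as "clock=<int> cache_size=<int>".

Answer: clock=19 cache_size=3

Derivation:
Op 1: tick 1 -> clock=1.
Op 2: tick 5 -> clock=6.
Op 3: tick 4 -> clock=10.
Op 4: insert b.com -> 10.0.0.2 (expiry=10+11=21). clock=10
Op 5: insert b.com -> 10.0.0.4 (expiry=10+3=13). clock=10
Op 6: insert c.com -> 10.0.0.5 (expiry=10+11=21). clock=10
Op 7: insert b.com -> 10.0.0.5 (expiry=10+7=17). clock=10
Op 8: insert e.com -> 10.0.0.1 (expiry=10+18=28). clock=10
Op 9: insert e.com -> 10.0.0.7 (expiry=10+18=28). clock=10
Op 10: insert e.com -> 10.0.0.7 (expiry=10+4=14). clock=10
Op 11: insert c.com -> 10.0.0.4 (expiry=10+17=27). clock=10
Op 12: tick 3 -> clock=13.
Op 13: insert a.com -> 10.0.0.1 (expiry=13+9=22). clock=13
Op 14: tick 2 -> clock=15. purged={e.com}
Op 15: insert b.com -> 10.0.0.1 (expiry=15+2=17). clock=15
Op 16: insert e.com -> 10.0.0.6 (expiry=15+2=17). clock=15
Op 17: insert a.com -> 10.0.0.5 (expiry=15+15=30). clock=15
Op 18: tick 4 -> clock=19. purged={b.com,e.com}
Op 19: insert e.com -> 10.0.0.6 (expiry=19+13=32). clock=19
Final clock = 19
Final cache (unexpired): {a.com,c.com,e.com} -> size=3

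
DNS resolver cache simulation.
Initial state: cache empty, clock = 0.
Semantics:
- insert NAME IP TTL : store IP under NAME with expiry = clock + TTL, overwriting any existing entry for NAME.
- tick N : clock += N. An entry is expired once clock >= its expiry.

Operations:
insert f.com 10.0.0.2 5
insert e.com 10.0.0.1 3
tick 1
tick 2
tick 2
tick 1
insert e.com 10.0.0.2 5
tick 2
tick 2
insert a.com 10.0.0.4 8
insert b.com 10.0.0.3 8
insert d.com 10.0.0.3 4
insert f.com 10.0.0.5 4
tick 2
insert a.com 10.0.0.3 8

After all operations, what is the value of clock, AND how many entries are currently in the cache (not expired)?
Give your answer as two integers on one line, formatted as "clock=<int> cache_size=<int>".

Answer: clock=12 cache_size=4

Derivation:
Op 1: insert f.com -> 10.0.0.2 (expiry=0+5=5). clock=0
Op 2: insert e.com -> 10.0.0.1 (expiry=0+3=3). clock=0
Op 3: tick 1 -> clock=1.
Op 4: tick 2 -> clock=3. purged={e.com}
Op 5: tick 2 -> clock=5. purged={f.com}
Op 6: tick 1 -> clock=6.
Op 7: insert e.com -> 10.0.0.2 (expiry=6+5=11). clock=6
Op 8: tick 2 -> clock=8.
Op 9: tick 2 -> clock=10.
Op 10: insert a.com -> 10.0.0.4 (expiry=10+8=18). clock=10
Op 11: insert b.com -> 10.0.0.3 (expiry=10+8=18). clock=10
Op 12: insert d.com -> 10.0.0.3 (expiry=10+4=14). clock=10
Op 13: insert f.com -> 10.0.0.5 (expiry=10+4=14). clock=10
Op 14: tick 2 -> clock=12. purged={e.com}
Op 15: insert a.com -> 10.0.0.3 (expiry=12+8=20). clock=12
Final clock = 12
Final cache (unexpired): {a.com,b.com,d.com,f.com} -> size=4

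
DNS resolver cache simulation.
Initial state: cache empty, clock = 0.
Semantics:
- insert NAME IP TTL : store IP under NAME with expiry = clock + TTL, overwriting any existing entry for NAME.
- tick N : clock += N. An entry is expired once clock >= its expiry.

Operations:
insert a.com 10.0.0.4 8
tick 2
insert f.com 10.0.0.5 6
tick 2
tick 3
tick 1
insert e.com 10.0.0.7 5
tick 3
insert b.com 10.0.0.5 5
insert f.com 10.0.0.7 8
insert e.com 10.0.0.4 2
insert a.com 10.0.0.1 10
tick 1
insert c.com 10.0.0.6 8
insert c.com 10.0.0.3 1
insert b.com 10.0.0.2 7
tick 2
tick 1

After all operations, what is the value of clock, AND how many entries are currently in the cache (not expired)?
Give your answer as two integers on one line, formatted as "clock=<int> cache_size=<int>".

Op 1: insert a.com -> 10.0.0.4 (expiry=0+8=8). clock=0
Op 2: tick 2 -> clock=2.
Op 3: insert f.com -> 10.0.0.5 (expiry=2+6=8). clock=2
Op 4: tick 2 -> clock=4.
Op 5: tick 3 -> clock=7.
Op 6: tick 1 -> clock=8. purged={a.com,f.com}
Op 7: insert e.com -> 10.0.0.7 (expiry=8+5=13). clock=8
Op 8: tick 3 -> clock=11.
Op 9: insert b.com -> 10.0.0.5 (expiry=11+5=16). clock=11
Op 10: insert f.com -> 10.0.0.7 (expiry=11+8=19). clock=11
Op 11: insert e.com -> 10.0.0.4 (expiry=11+2=13). clock=11
Op 12: insert a.com -> 10.0.0.1 (expiry=11+10=21). clock=11
Op 13: tick 1 -> clock=12.
Op 14: insert c.com -> 10.0.0.6 (expiry=12+8=20). clock=12
Op 15: insert c.com -> 10.0.0.3 (expiry=12+1=13). clock=12
Op 16: insert b.com -> 10.0.0.2 (expiry=12+7=19). clock=12
Op 17: tick 2 -> clock=14. purged={c.com,e.com}
Op 18: tick 1 -> clock=15.
Final clock = 15
Final cache (unexpired): {a.com,b.com,f.com} -> size=3

Answer: clock=15 cache_size=3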